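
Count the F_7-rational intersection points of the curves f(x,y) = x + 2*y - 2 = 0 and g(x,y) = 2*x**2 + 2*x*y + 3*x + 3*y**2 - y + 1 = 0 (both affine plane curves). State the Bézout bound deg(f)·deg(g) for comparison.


Common zeros: {(3, 3)}; count = 1; Bézout bound = 2.

deg(f) = 1, deg(g) = 2, so Bézout bound = 2.
Scan x ∈ F_7. For each x, list the y ∈ F_7 with f(x, y) ≡ 0 and those with g(x, y) ≡ 0 (mod 7); the common zeros in that column are the intersection.
  x = 0: f ≡ 0 at y ∈ {1}; g ≡ 0 at y ∈ ∅; common: ∅.
  x = 1: f ≡ 0 at y ∈ {4}; g ≡ 0 at y ∈ ∅; common: ∅.
  x = 2: f ≡ 0 at y ∈ {0}; g ≡ 0 at y ∈ {1, 5}; common: ∅.
  x = 3: f ≡ 0 at y ∈ {3}; g ≡ 0 at y ∈ {0, 3}; common: {3}.
  x = 4: f ≡ 0 at y ∈ {6}; g ≡ 0 at y ∈ ∅; common: ∅.
  x = 5: f ≡ 0 at y ∈ {2}; g ≡ 0 at y ∈ ∅; common: ∅.
  x = 6: f ≡ 0 at y ∈ {5}; g ≡ 0 at y ∈ {0, 1}; common: ∅.
Collecting: common zeros = {(3, 3)}, so the count is 1.
Comparison with the Bézout bound: 1 ≤ 2 = deg(f)·deg(g), as expected for curves with no common component (the affine F_7-count falls short of the bound because intersections may lie at infinity, over extension fields, or carry multiplicity).


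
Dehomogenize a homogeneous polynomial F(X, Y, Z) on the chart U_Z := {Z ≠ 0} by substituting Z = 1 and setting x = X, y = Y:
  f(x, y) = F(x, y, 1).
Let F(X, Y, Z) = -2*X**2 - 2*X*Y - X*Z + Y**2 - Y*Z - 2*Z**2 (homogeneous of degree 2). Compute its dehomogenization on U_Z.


f(x, y) = -2*x**2 - 2*x*y - x + y**2 - y - 2

On U_Z we set Z = 1. Each monomial c·X^i·Y^j·Z^k in F becomes c·x^i·y^j·1^k = c·x^i·y^j.
Substituting Z = 1: F(X, Y, 1) = -2*x**2 - 2*x*y - x + y**2 - y - 2.
Note: deg(f) ≤ deg(F) = 2; strict inequality happens when F is divisible by Z (lost terms).


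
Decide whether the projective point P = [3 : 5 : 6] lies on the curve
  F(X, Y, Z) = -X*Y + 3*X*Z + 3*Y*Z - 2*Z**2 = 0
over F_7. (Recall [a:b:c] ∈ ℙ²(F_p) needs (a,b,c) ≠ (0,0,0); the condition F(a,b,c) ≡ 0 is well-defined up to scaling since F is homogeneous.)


F(3,5,6) ≡ 1 (mod 7); P is NOT on the curve.

Evaluate F(3, 5, 6) term-by-term (mod 7).
  -X*Y ↦ -1·3·5·1 = -15
  3*X*Z ↦ 3·3·1·6 = 54
  3*Y*Z ↦ 3·1·5·6 = 90
  -2*Z**2 ↦ -2·1·1·36 = -72
Sum: F(3, 5, 6) = (-15) + (54) + (90) + (-72) = 57.
Reducing mod 7: 57 ≡ 1 (mod 7).
Since F(a, b, c) ≡ 1 ≠ 0 (mod 7), P does NOT lie on the curve.


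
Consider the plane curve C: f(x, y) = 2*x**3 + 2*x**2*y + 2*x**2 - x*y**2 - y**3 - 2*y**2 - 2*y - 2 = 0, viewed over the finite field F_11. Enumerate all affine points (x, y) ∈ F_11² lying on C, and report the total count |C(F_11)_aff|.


Affine F_11-points: {(0, 2), (0, 5), (1, 4), (1, 5), (1, 10), (2, 0), (4, 5), (5, 3), (6, 6), (7, 8), (8, 1), (8, 4), (8, 7)}; count = 13.

For each of the 121 pairs (x, y) ∈ F_11², evaluate f(x, y) mod 11. Record the zeros.
  x = 0: [0↦9, 1↦4, 2↦0, 3↦2, 4↦4, 5↦0, 6↦6, 7↦5, 8↦2, 9↦2, 10↦10]  zeros at y ∈ {2, 5}
  x = 1: [0↦2, 1↦9, 2↦4, 3↦3, 4↦0, 5↦0, 6↦8, 7↦7, 8↦2, 9↦9, 10↦0]  zeros at y ∈ {4, 5, 10}
  x = 2: [0↦0, 1↦1, 2↦10, 3↦10, 4↦6, 5↦3, 6↦6, 7↦9, 8↦6, 9↦2, 10↦2]  zeros at y ∈ {0}
  x = 3: [0↦4, 1↦3, 2↦8, 3↦2, 4↦1, 5↦10, 6↦1, 7↦1, 8↦4, 9↦4, 10↦6]  zeros at y ∈ ∅
  x = 4: [0↦4, 1↦5, 2↦10, 3↦2, 4↦8, 5↦0, 6↦5, 7↦6, 8↦8, 9↦5, 10↦2]  zeros at y ∈ {5}
  x = 5: [0↦1, 1↦8, 2↦6, 3↦0, 4↦6, 5↦7, 6↦8, 7↦3, 8↦8, 9↦6, 10↦2]  zeros at y ∈ {3}
  x = 6: [0↦7, 1↦2, 2↦8, 3↦8, 4↦7, 5↦10, 6↦0, 7↦4, 8↦5, 9↦8, 10↦7]  zeros at y ∈ {6}
  x = 7: [0↦1, 1↦10, 2↦6, 3↦5, 4↦1, 5↦10, 6↦4, 7↦10, 8↦0, 9↦1, 10↦7]  zeros at y ∈ {8}
  x = 8: [0↦6, 1↦0, 2↦1, 3↦3, 4↦0, 5↦8, 6↦10, 7↦0, 8↦5, 9↦8, 10↦3]  zeros at y ∈ {1, 4, 7}
  x = 9: [0↦1, 1↦6, 2↦5, 3↦3, 4↦5, 5↦5, 6↦8, 7↦8, 8↦10, 9↦8, 10↦7]  zeros at y ∈ ∅
  x = 10: [0↦9, 1↦7, 2↦8, 3↦6, 4↦6, 5↦2, 6↦10, 7↦2, 8↦5, 9↦2, 10↦9]  zeros at y ∈ ∅
Collecting zeros: affine points = {(0, 2), (0, 5), (1, 4), (1, 5), (1, 10), (2, 0), (4, 5), (5, 3), (6, 6), (7, 8), (8, 1), (8, 4), (8, 7)}.
Total count |C(F_11)_aff| = 13.


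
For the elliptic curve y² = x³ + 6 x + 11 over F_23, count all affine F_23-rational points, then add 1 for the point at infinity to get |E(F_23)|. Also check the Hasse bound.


Affine points = {(1, 8), (1, 15), (2, 10), (2, 13), (9, 9), (9, 14), (10, 6), (10, 17), (13, 3), (13, 20), (15, 7), (15, 16), (17, 9), (17, 14), (20, 9), (20, 14), (22, 2), (22, 21)}; affine count = 18; |E(F_23)| = 19.

Discriminant check: Δ ∝ 4a³ + 27b² = 4·6³ + 27·11² = 4·216 + 27·121 ≡ 14 (mod 23). Nonzero ⇒ E is nonsingular.
For each x ∈ F_23, compute rhs = x³ + 6·x + 11 mod 23, then count y ∈ F_23 with y² ≡ rhs.
  x = 0: rhs = 11, matching y values: none (0 points).
  x = 1: rhs = 18, matching y values: 8, 15 (2 points).
  x = 2: rhs = 8, matching y values: 10, 13 (2 points).
  x = 3: rhs = 10, matching y values: none (0 points).
  x = 4: rhs = 7, matching y values: none (0 points).
  x = 5: rhs = 5, matching y values: none (0 points).
  x = 6: rhs = 10, matching y values: none (0 points).
  x = 7: rhs = 5, matching y values: none (0 points).
  x = 8: rhs = 19, matching y values: none (0 points).
  x = 9: rhs = 12, matching y values: 9, 14 (2 points).
  x = 10: rhs = 13, matching y values: 6, 17 (2 points).
  x = 11: rhs = 5, matching y values: none (0 points).
  x = 12: rhs = 17, matching y values: none (0 points).
  x = 13: rhs = 9, matching y values: 3, 20 (2 points).
  x = 14: rhs = 10, matching y values: none (0 points).
  x = 15: rhs = 3, matching y values: 7, 16 (2 points).
  x = 16: rhs = 17, matching y values: none (0 points).
  x = 17: rhs = 12, matching y values: 9, 14 (2 points).
  x = 18: rhs = 17, matching y values: none (0 points).
  x = 19: rhs = 15, matching y values: none (0 points).
  x = 20: rhs = 12, matching y values: 9, 14 (2 points).
  x = 21: rhs = 14, matching y values: none (0 points).
  x = 22: rhs = 4, matching y values: 2, 21 (2 points).
Total affine count: 18.
Full point count |E(F_23)| = 18 + 1 = 19.
Hasse bound: |19 − (23+1)| = |-5| = 5 ≤ 2√23 ≈ 9.5917 ✓.


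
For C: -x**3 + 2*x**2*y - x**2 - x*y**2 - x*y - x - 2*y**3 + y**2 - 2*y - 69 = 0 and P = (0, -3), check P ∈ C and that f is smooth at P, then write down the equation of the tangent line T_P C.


Tangent line at P: -7*x - 62*y - 186 = 0.

Step 1: f(0, -3) = 0, so P lies on C.
Step 2: partial derivatives
  f_x(x, y) = -3*x**2 + 4*x*y - 2*x - y**2 - y - 1, f_y(x, y) = 2*x**2 - 2*x*y - x - 6*y**2 + 2*y - 2.
  f_x(P) = -7, f_y(P) = -62 (gradient nonzero, so P is smooth).
Step 3: tangent line at P: -7·(x − 0) + -62·(y − -3) = 0.
Expanding: -7*x - 62*y - 186 = 0.


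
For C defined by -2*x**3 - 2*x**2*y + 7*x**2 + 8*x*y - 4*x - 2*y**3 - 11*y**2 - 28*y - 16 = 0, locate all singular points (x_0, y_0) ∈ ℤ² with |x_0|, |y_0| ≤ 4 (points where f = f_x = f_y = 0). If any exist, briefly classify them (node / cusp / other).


Singular points: {(2, -2)}; classification: node.

Compute partial derivatives:
  f_x = -6*x**2 - 4*x*y + 14*x + 8*y - 4.
  f_y = -2*x**2 + 8*x - 6*y**2 - 22*y - 28.
Scan x_0 ∈ {−4, ..., 4}. For each x_0, f_y(x_0, y) is a polynomial in y; find its integer roots y ∈ {−4, ..., 4}, then test f_x and f at those candidates.
  x = -4: f_y(-4, y) = -6*y**2 - 22*y - 92; no integer root y with |y| ≤ 4.
  x = -3: f_y(-3, y) = -6*y**2 - 22*y - 70; no integer root y with |y| ≤ 4.
  x = -2: f_y(-2, y) = -6*y**2 - 22*y - 52; no integer root y with |y| ≤ 4.
  x = -1: f_y(-1, y) = -6*y**2 - 22*y - 38; no integer root y with |y| ≤ 4.
  x = 0: f_y(0, y) = -6*y**2 - 22*y - 28; no integer root y with |y| ≤ 4.
  x = 1: f_y(1, y) = -6*y**2 - 22*y - 22; no integer root y with |y| ≤ 4.
  x = 2: f_y(2, y) = -6*y**2 - 22*y - 20; vanishes at y ∈ {-2}. (2, -2): f_x = 0, f = 0 — SINGULAR.
  x = 3: f_y(3, y) = -6*y**2 - 22*y - 22; no integer root y with |y| ≤ 4.
  x = 4: f_y(4, y) = -6*y**2 - 22*y - 28; no integer root y with |y| ≤ 4.
Only singular point on the grid: (2, -2).
Classify: substitute x = 2 + u, y = -2 + v and expand: f = -2*u**3 - 2*u**2*v - u**2 - 2*v**3 + v**2.
No constant or linear terms (consistent with a singular point). Quadratic part: -u**2 + v**2. Cubic part: -2*u**3 - 2*u**2*v - 2*v**3.
The quadratic part v**2 - u**2 = (v − u)(v + u) splits into two distinct linear factors, so there are two distinct tangent lines y − -2 = ±(x − 2) — this is a node (ordinary double point).
Classification: node.


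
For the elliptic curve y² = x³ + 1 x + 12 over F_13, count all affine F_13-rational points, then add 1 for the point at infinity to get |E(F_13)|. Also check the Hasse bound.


Affine points = {(0, 5), (0, 8), (1, 1), (1, 12), (2, 3), (2, 10), (3, 4), (3, 9), (5, 5), (5, 8), (6, 0), (8, 5), (8, 8), (9, 3), (9, 10), (12, 6), (12, 7)}; affine count = 17; |E(F_13)| = 18.

Discriminant check: Δ ∝ 4a³ + 27b² = 4·1³ + 27·12² = 4·1 + 27·144 ≡ 5 (mod 13). Nonzero ⇒ E is nonsingular.
For each x ∈ F_13, compute rhs = x³ + 1·x + 12 mod 13, then count y ∈ F_13 with y² ≡ rhs.
  x = 0: rhs = 12, matching y values: 5, 8 (2 points).
  x = 1: rhs = 1, matching y values: 1, 12 (2 points).
  x = 2: rhs = 9, matching y values: 3, 10 (2 points).
  x = 3: rhs = 3, matching y values: 4, 9 (2 points).
  x = 4: rhs = 2, matching y values: none (0 points).
  x = 5: rhs = 12, matching y values: 5, 8 (2 points).
  x = 6: rhs = 0, matching y values: 0 (1 points).
  x = 7: rhs = 11, matching y values: none (0 points).
  x = 8: rhs = 12, matching y values: 5, 8 (2 points).
  x = 9: rhs = 9, matching y values: 3, 10 (2 points).
  x = 10: rhs = 8, matching y values: none (0 points).
  x = 11: rhs = 2, matching y values: none (0 points).
  x = 12: rhs = 10, matching y values: 6, 7 (2 points).
Total affine count: 17.
Full point count |E(F_13)| = 17 + 1 = 18.
Hasse bound: |18 − (13+1)| = |4| = 4 ≤ 2√13 ≈ 7.2111 ✓.


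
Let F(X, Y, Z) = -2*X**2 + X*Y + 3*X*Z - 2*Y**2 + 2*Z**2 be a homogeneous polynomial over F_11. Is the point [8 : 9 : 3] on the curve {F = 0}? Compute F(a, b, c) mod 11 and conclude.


F(8,9,3) ≡ 4 (mod 11); P is NOT on the curve.

Evaluate F(8, 9, 3) term-by-term (mod 11).
  -2*X**2 ↦ -2·64·1·1 = -128
  X*Y ↦ 1·8·9·1 = 72
  3*X*Z ↦ 3·8·1·3 = 72
  -2*Y**2 ↦ -2·1·81·1 = -162
  2*Z**2 ↦ 2·1·1·9 = 18
Sum: F(8, 9, 3) = (-128) + (72) + (72) + (-162) + (18) = -128.
Reducing mod 11: -128 ≡ 4 (mod 11).
Since F(a, b, c) ≡ 4 ≠ 0 (mod 11), P does NOT lie on the curve.


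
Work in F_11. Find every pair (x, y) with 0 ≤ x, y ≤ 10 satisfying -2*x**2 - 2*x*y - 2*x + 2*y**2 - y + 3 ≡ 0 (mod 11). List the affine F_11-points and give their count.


Affine F_11-points: {(2, 2), (2, 6), (4, 1), (4, 9), (5, 1), (5, 10), (6, 2), (6, 10), (8, 5), (8, 9)}; count = 10.

For each of the 121 pairs (x, y) ∈ F_11², evaluate f(x, y) mod 11. Record the zeros.
  x = 0: [0↦3, 1↦4, 2↦9, 3↦7, 4↦9, 5↦4, 6↦3, 7↦6, 8↦2, 9↦2, 10↦6]  zeros at y ∈ ∅
  x = 1: [0↦10, 1↦9, 2↦1, 3↦8, 4↦8, 5↦1, 6↦9, 7↦10, 8↦4, 9↦2, 10↦4]  zeros at y ∈ ∅
  x = 2: [0↦2, 1↦10, 2↦0, 3↦5, 4↦3, 5↦5, 6↦0, 7↦10, 8↦2, 9↦9, 10↦9]  zeros at y ∈ {2, 6}
  x = 3: [0↦1, 1↦7, 2↦6, 3↦9, 4↦5, 5↦5, 6↦9, 7↦6, 8↦7, 9↦1, 10↦10]  zeros at y ∈ ∅
  x = 4: [0↦7, 1↦0, 2↦8, 3↦9, 4↦3, 5↦1, 6↦3, 7↦9, 8↦8, 9↦0, 10↦7]  zeros at y ∈ {1, 9}
  x = 5: [0↦9, 1↦0, 2↦6, 3↦5, 4↦8, 5↦4, 6↦4, 7↦8, 8↦5, 9↦6, 10↦0]  zeros at y ∈ {1, 10}
  x = 6: [0↦7, 1↦7, 2↦0, 3↦8, 4↦9, 5↦3, 6↦1, 7↦3, 8↦9, 9↦8, 10↦0]  zeros at y ∈ {2, 10}
  x = 7: [0↦1, 1↦10, 2↦1, 3↦7, 4↦6, 5↦9, 6↦5, 7↦5, 8↦9, 9↦6, 10↦7]  zeros at y ∈ ∅
  x = 8: [0↦2, 1↦9, 2↦9, 3↦2, 4↦10, 5↦0, 6↦5, 7↦3, 8↦5, 9↦0, 10↦10]  zeros at y ∈ {5, 9}
  x = 9: [0↦10, 1↦4, 2↦2, 3↦4, 4↦10, 5↦9, 6↦1, 7↦8, 8↦8, 9↦1, 10↦9]  zeros at y ∈ ∅
  x = 10: [0↦3, 1↦6, 2↦2, 3↦2, 4↦6, 5↦3, 6↦4, 7↦9, 8↦7, 9↦9, 10↦4]  zeros at y ∈ ∅
Collecting zeros: affine points = {(2, 2), (2, 6), (4, 1), (4, 9), (5, 1), (5, 10), (6, 2), (6, 10), (8, 5), (8, 9)}.
Total count |C(F_11)_aff| = 10.


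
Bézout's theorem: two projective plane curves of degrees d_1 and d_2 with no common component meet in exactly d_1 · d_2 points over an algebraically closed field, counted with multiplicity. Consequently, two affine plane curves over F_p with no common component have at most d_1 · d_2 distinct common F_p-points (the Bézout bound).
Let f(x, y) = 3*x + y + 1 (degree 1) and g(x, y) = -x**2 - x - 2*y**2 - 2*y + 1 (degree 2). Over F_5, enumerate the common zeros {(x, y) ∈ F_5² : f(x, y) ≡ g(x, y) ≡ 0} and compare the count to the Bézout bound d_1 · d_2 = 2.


Common zeros: {(1, 1)}; count = 1; Bézout bound = 2.

deg(f) = 1, deg(g) = 2, so Bézout bound = 2.
Scan x ∈ F_5. For each x, list the y ∈ F_5 with f(x, y) ≡ 0 and those with g(x, y) ≡ 0 (mod 5); the common zeros in that column are the intersection.
  x = 0: f ≡ 0 at y ∈ {4}; g ≡ 0 at y ∈ ∅; common: ∅.
  x = 1: f ≡ 0 at y ∈ {1}; g ≡ 0 at y ∈ {1, 3}; common: {1}.
  x = 2: f ≡ 0 at y ∈ {3}; g ≡ 0 at y ∈ {0, 4}; common: ∅.
  x = 3: f ≡ 0 at y ∈ {0}; g ≡ 0 at y ∈ {1, 3}; common: ∅.
  x = 4: f ≡ 0 at y ∈ {2}; g ≡ 0 at y ∈ ∅; common: ∅.
Collecting: common zeros = {(1, 1)}, so the count is 1.
Comparison with the Bézout bound: 1 ≤ 2 = deg(f)·deg(g), as expected for curves with no common component (the affine F_5-count falls short of the bound because intersections may lie at infinity, over extension fields, or carry multiplicity).


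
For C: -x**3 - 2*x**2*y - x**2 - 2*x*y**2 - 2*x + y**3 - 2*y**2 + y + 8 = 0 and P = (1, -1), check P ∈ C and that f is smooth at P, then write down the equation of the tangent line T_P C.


Tangent line at P: -5*x + 10*y + 15 = 0.

Step 1: f(1, -1) = 0, so P lies on C.
Step 2: partial derivatives
  f_x(x, y) = -3*x**2 - 4*x*y - 2*x - 2*y**2 - 2, f_y(x, y) = -2*x**2 - 4*x*y + 3*y**2 - 4*y + 1.
  f_x(P) = -5, f_y(P) = 10 (gradient nonzero, so P is smooth).
Step 3: tangent line at P: -5·(x − 1) + 10·(y − -1) = 0.
Expanding: -5*x + 10*y + 15 = 0.


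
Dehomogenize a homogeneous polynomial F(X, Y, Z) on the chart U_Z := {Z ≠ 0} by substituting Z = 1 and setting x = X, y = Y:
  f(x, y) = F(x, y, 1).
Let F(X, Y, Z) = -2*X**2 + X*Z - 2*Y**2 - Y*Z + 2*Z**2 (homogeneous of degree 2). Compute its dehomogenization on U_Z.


f(x, y) = -2*x**2 + x - 2*y**2 - y + 2

On U_Z we set Z = 1. Each monomial c·X^i·Y^j·Z^k in F becomes c·x^i·y^j·1^k = c·x^i·y^j.
Substituting Z = 1: F(X, Y, 1) = -2*x**2 + x - 2*y**2 - y + 2.
Note: deg(f) ≤ deg(F) = 2; strict inequality happens when F is divisible by Z (lost terms).


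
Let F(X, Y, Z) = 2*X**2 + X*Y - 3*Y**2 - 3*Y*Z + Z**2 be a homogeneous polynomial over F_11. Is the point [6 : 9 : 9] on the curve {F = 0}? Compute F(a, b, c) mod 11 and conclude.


F(6,9,9) ≡ 7 (mod 11); P is NOT on the curve.

Evaluate F(6, 9, 9) term-by-term (mod 11).
  2*X**2 ↦ 2·36·1·1 = 72
  X*Y ↦ 1·6·9·1 = 54
  -3*Y**2 ↦ -3·1·81·1 = -243
  -3*Y*Z ↦ -3·1·9·9 = -243
  Z**2 ↦ 1·1·1·81 = 81
Sum: F(6, 9, 9) = (72) + (54) + (-243) + (-243) + (81) = -279.
Reducing mod 11: -279 ≡ 7 (mod 11).
Since F(a, b, c) ≡ 7 ≠ 0 (mod 11), P does NOT lie on the curve.


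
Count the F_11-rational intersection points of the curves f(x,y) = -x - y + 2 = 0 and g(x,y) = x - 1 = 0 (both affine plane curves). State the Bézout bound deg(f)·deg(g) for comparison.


Common zeros: {(1, 1)}; count = 1; Bézout bound = 1.

deg(f) = 1, deg(g) = 1, so Bézout bound = 1.
Scan x ∈ F_11. For each x, list the y ∈ F_11 with f(x, y) ≡ 0 and those with g(x, y) ≡ 0 (mod 11); the common zeros in that column are the intersection.
  x = 0: f ≡ 0 at y ∈ {2}; g ≡ 0 at y ∈ ∅; common: ∅.
  x = 1: f ≡ 0 at y ∈ {1}; g ≡ 0 at y ∈ {0, 1, 2, 3, 4, 5, 6, 7, 8, 9, 10}; common: {1}.
  x = 2: f ≡ 0 at y ∈ {0}; g ≡ 0 at y ∈ ∅; common: ∅.
  x = 3: f ≡ 0 at y ∈ {10}; g ≡ 0 at y ∈ ∅; common: ∅.
  x = 4: f ≡ 0 at y ∈ {9}; g ≡ 0 at y ∈ ∅; common: ∅.
  x = 5: f ≡ 0 at y ∈ {8}; g ≡ 0 at y ∈ ∅; common: ∅.
  x = 6: f ≡ 0 at y ∈ {7}; g ≡ 0 at y ∈ ∅; common: ∅.
  x = 7: f ≡ 0 at y ∈ {6}; g ≡ 0 at y ∈ ∅; common: ∅.
  x = 8: f ≡ 0 at y ∈ {5}; g ≡ 0 at y ∈ ∅; common: ∅.
  x = 9: f ≡ 0 at y ∈ {4}; g ≡ 0 at y ∈ ∅; common: ∅.
  x = 10: f ≡ 0 at y ∈ {3}; g ≡ 0 at y ∈ ∅; common: ∅.
Collecting: common zeros = {(1, 1)}, so the count is 1.
Comparison with the Bézout bound: 1 ≤ 1 = deg(f)·deg(g), as expected for curves with no common component (the bound is attained).


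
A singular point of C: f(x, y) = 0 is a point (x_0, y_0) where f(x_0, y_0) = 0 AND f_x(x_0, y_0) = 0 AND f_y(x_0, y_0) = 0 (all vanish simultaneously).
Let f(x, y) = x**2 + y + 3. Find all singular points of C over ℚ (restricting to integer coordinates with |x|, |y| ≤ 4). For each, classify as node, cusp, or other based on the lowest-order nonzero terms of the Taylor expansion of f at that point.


No singular points in the scanned grid; C is smooth there.

Compute partial derivatives:
  f_x = 2*x.
  f_y = 1.
f_y = 1 is a nonzero constant, so f_y never vanishes: no point (x, y) can satisfy f = f_x = f_y = 0. In particular no (x, y) ∈ {−4, ..., 4}² is singular; the curve is smooth.


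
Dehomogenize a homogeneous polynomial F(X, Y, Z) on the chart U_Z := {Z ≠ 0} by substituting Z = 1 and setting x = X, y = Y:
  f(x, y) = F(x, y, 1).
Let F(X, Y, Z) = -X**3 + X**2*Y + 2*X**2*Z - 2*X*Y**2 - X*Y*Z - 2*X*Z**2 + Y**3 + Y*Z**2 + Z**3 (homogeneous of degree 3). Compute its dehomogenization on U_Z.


f(x, y) = -x**3 + x**2*y + 2*x**2 - 2*x*y**2 - x*y - 2*x + y**3 + y + 1

On U_Z we set Z = 1. Each monomial c·X^i·Y^j·Z^k in F becomes c·x^i·y^j·1^k = c·x^i·y^j.
Substituting Z = 1: F(X, Y, 1) = -x**3 + x**2*y + 2*x**2 - 2*x*y**2 - x*y - 2*x + y**3 + y + 1.
Note: deg(f) ≤ deg(F) = 3; strict inequality happens when F is divisible by Z (lost terms).


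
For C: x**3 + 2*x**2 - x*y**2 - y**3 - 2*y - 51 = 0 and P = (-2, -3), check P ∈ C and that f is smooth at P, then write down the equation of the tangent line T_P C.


Tangent line at P: -5*x - 41*y - 133 = 0.

Step 1: f(-2, -3) = 0, so P lies on C.
Step 2: partial derivatives
  f_x(x, y) = 3*x**2 + 4*x - y**2, f_y(x, y) = -2*x*y - 3*y**2 - 2.
  f_x(P) = -5, f_y(P) = -41 (gradient nonzero, so P is smooth).
Step 3: tangent line at P: -5·(x − -2) + -41·(y − -3) = 0.
Expanding: -5*x - 41*y - 133 = 0.


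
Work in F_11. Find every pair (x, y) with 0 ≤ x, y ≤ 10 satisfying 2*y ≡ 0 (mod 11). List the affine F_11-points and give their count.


Affine F_11-points: {(0, 0), (1, 0), (2, 0), (3, 0), (4, 0), (5, 0), (6, 0), (7, 0), (8, 0), (9, 0), (10, 0)}; count = 11.

For each of the 121 pairs (x, y) ∈ F_11², evaluate f(x, y) mod 11. Record the zeros.
  x = 0: [0↦0, 1↦2, 2↦4, 3↦6, 4↦8, 5↦10, 6↦1, 7↦3, 8↦5, 9↦7, 10↦9]  zeros at y ∈ {0}
  x = 1: [0↦0, 1↦2, 2↦4, 3↦6, 4↦8, 5↦10, 6↦1, 7↦3, 8↦5, 9↦7, 10↦9]  zeros at y ∈ {0}
  x = 2: [0↦0, 1↦2, 2↦4, 3↦6, 4↦8, 5↦10, 6↦1, 7↦3, 8↦5, 9↦7, 10↦9]  zeros at y ∈ {0}
  x = 3: [0↦0, 1↦2, 2↦4, 3↦6, 4↦8, 5↦10, 6↦1, 7↦3, 8↦5, 9↦7, 10↦9]  zeros at y ∈ {0}
  x = 4: [0↦0, 1↦2, 2↦4, 3↦6, 4↦8, 5↦10, 6↦1, 7↦3, 8↦5, 9↦7, 10↦9]  zeros at y ∈ {0}
  x = 5: [0↦0, 1↦2, 2↦4, 3↦6, 4↦8, 5↦10, 6↦1, 7↦3, 8↦5, 9↦7, 10↦9]  zeros at y ∈ {0}
  x = 6: [0↦0, 1↦2, 2↦4, 3↦6, 4↦8, 5↦10, 6↦1, 7↦3, 8↦5, 9↦7, 10↦9]  zeros at y ∈ {0}
  x = 7: [0↦0, 1↦2, 2↦4, 3↦6, 4↦8, 5↦10, 6↦1, 7↦3, 8↦5, 9↦7, 10↦9]  zeros at y ∈ {0}
  x = 8: [0↦0, 1↦2, 2↦4, 3↦6, 4↦8, 5↦10, 6↦1, 7↦3, 8↦5, 9↦7, 10↦9]  zeros at y ∈ {0}
  x = 9: [0↦0, 1↦2, 2↦4, 3↦6, 4↦8, 5↦10, 6↦1, 7↦3, 8↦5, 9↦7, 10↦9]  zeros at y ∈ {0}
  x = 10: [0↦0, 1↦2, 2↦4, 3↦6, 4↦8, 5↦10, 6↦1, 7↦3, 8↦5, 9↦7, 10↦9]  zeros at y ∈ {0}
Collecting zeros: affine points = {(0, 0), (1, 0), (2, 0), (3, 0), (4, 0), (5, 0), (6, 0), (7, 0), (8, 0), (9, 0), (10, 0)}.
Total count |C(F_11)_aff| = 11.


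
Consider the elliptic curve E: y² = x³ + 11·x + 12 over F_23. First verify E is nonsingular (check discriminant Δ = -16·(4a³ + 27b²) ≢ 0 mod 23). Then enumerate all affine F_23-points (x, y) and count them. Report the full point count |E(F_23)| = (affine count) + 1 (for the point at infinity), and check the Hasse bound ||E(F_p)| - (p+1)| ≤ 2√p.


Affine points = {(0, 9), (0, 14), (1, 1), (1, 22), (3, 7), (3, 16), (5, 10), (5, 13), (6, 8), (6, 15), (7, 8), (7, 15), (9, 9), (9, 14), (10, 8), (10, 15), (12, 3), (12, 20), (13, 11), (13, 12), (14, 9), (14, 14), (16, 11), (16, 12), (17, 11), (17, 12), (18, 4), (18, 19), (22, 0)}; affine count = 29; |E(F_23)| = 30.

Discriminant check: Δ ∝ 4a³ + 27b² = 4·11³ + 27·12² = 4·1331 + 27·144 ≡ 12 (mod 23). Nonzero ⇒ E is nonsingular.
For each x ∈ F_23, compute rhs = x³ + 11·x + 12 mod 23, then count y ∈ F_23 with y² ≡ rhs.
  x = 0: rhs = 12, matching y values: 9, 14 (2 points).
  x = 1: rhs = 1, matching y values: 1, 22 (2 points).
  x = 2: rhs = 19, matching y values: none (0 points).
  x = 3: rhs = 3, matching y values: 7, 16 (2 points).
  x = 4: rhs = 5, matching y values: none (0 points).
  x = 5: rhs = 8, matching y values: 10, 13 (2 points).
  x = 6: rhs = 18, matching y values: 8, 15 (2 points).
  x = 7: rhs = 18, matching y values: 8, 15 (2 points).
  x = 8: rhs = 14, matching y values: none (0 points).
  x = 9: rhs = 12, matching y values: 9, 14 (2 points).
  x = 10: rhs = 18, matching y values: 8, 15 (2 points).
  x = 11: rhs = 15, matching y values: none (0 points).
  x = 12: rhs = 9, matching y values: 3, 20 (2 points).
  x = 13: rhs = 6, matching y values: 11, 12 (2 points).
  x = 14: rhs = 12, matching y values: 9, 14 (2 points).
  x = 15: rhs = 10, matching y values: none (0 points).
  x = 16: rhs = 6, matching y values: 11, 12 (2 points).
  x = 17: rhs = 6, matching y values: 11, 12 (2 points).
  x = 18: rhs = 16, matching y values: 4, 19 (2 points).
  x = 19: rhs = 19, matching y values: none (0 points).
  x = 20: rhs = 21, matching y values: none (0 points).
  x = 21: rhs = 5, matching y values: none (0 points).
  x = 22: rhs = 0, matching y values: 0 (1 points).
Total affine count: 29.
Full point count |E(F_23)| = 29 + 1 = 30.
Hasse bound: |30 − (23+1)| = |6| = 6 ≤ 2√23 ≈ 9.5917 ✓.


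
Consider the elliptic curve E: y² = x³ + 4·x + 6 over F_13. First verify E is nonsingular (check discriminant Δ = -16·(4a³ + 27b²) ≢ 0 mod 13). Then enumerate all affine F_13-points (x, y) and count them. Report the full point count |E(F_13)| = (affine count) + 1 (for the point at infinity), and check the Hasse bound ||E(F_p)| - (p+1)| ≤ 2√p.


Affine points = {(2, 3), (2, 10), (6, 5), (6, 8), (7, 0), (8, 2), (8, 11), (9, 2), (9, 11), (11, 4), (11, 9), (12, 1), (12, 12)}; affine count = 13; |E(F_13)| = 14.

Discriminant check: Δ ∝ 4a³ + 27b² = 4·4³ + 27·6² = 4·64 + 27·36 ≡ 6 (mod 13). Nonzero ⇒ E is nonsingular.
For each x ∈ F_13, compute rhs = x³ + 4·x + 6 mod 13, then count y ∈ F_13 with y² ≡ rhs.
  x = 0: rhs = 6, matching y values: none (0 points).
  x = 1: rhs = 11, matching y values: none (0 points).
  x = 2: rhs = 9, matching y values: 3, 10 (2 points).
  x = 3: rhs = 6, matching y values: none (0 points).
  x = 4: rhs = 8, matching y values: none (0 points).
  x = 5: rhs = 8, matching y values: none (0 points).
  x = 6: rhs = 12, matching y values: 5, 8 (2 points).
  x = 7: rhs = 0, matching y values: 0 (1 points).
  x = 8: rhs = 4, matching y values: 2, 11 (2 points).
  x = 9: rhs = 4, matching y values: 2, 11 (2 points).
  x = 10: rhs = 6, matching y values: none (0 points).
  x = 11: rhs = 3, matching y values: 4, 9 (2 points).
  x = 12: rhs = 1, matching y values: 1, 12 (2 points).
Total affine count: 13.
Full point count |E(F_13)| = 13 + 1 = 14.
Hasse bound: |14 − (13+1)| = |0| = 0 ≤ 2√13 ≈ 7.2111 ✓.


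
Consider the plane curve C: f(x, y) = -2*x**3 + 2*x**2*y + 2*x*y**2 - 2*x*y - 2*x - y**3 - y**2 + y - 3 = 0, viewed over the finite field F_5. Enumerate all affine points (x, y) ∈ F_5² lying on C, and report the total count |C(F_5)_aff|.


Affine F_5-points: {(3, 2), (3, 4)}; count = 2.

For each of the 25 pairs (x, y) ∈ F_5², evaluate f(x, y) mod 5. Record the zeros.
  x = 0: [0↦2, 1↦1, 2↦2, 3↦4, 4↦1]  zeros at y ∈ ∅
  x = 1: [0↦3, 1↦4, 2↦1, 3↦3, 4↦4]  zeros at y ∈ ∅
  x = 2: [0↦2, 1↦4, 2↦1, 3↦2, 4↦1]  zeros at y ∈ ∅
  x = 3: [0↦2, 1↦4, 2↦0, 3↦4, 4↦0]  zeros at y ∈ {2, 4}
  x = 4: [0↦1, 1↦2, 2↦1, 3↦2, 4↦4]  zeros at y ∈ ∅
Collecting zeros: affine points = {(3, 2), (3, 4)}.
Total count |C(F_5)_aff| = 2.


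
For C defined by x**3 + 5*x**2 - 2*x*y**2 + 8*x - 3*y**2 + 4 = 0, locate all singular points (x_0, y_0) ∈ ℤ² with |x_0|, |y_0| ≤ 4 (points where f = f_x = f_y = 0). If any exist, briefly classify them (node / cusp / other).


Singular points: {(-2, 0)}; classification: node.

Compute partial derivatives:
  f_x = 3*x**2 + 10*x - 2*y**2 + 8.
  f_y = -4*x*y - 6*y.
Scan x_0 ∈ {−4, ..., 4}. For each x_0, f_y(x_0, y) is a polynomial in y; find its integer roots y ∈ {−4, ..., 4}, then test f_x and f at those candidates.
  x = -4: f_y(-4, y) = 10*y; vanishes at y ∈ {0}. (-4, 0): f_x = 16 ≠ 0.
  x = -3: f_y(-3, y) = 6*y; vanishes at y ∈ {0}. (-3, 0): f_x = 5 ≠ 0.
  x = -2: f_y(-2, y) = 2*y; vanishes at y ∈ {0}. (-2, 0): f_x = 0, f = 0 — SINGULAR.
  x = -1: f_y(-1, y) = -2*y; vanishes at y ∈ {0}. (-1, 0): f_x = 1 ≠ 0.
  x = 0: f_y(0, y) = -6*y; vanishes at y ∈ {0}. (0, 0): f_x = 8 ≠ 0.
  x = 1: f_y(1, y) = -10*y; vanishes at y ∈ {0}. (1, 0): f_x = 21 ≠ 0.
  x = 2: f_y(2, y) = -14*y; vanishes at y ∈ {0}. (2, 0): f_x = 40 ≠ 0.
  x = 3: f_y(3, y) = -18*y; vanishes at y ∈ {0}. (3, 0): f_x = 65 ≠ 0.
  x = 4: f_y(4, y) = -22*y; vanishes at y ∈ {0}. (4, 0): f_x = 96 ≠ 0.
Only singular point on the grid: (-2, 0).
Classify: substitute x = -2 + u, y = 0 + v and expand: f = u**3 - u**2 - 2*u*v**2 + v**2.
No constant or linear terms (consistent with a singular point). Quadratic part: -u**2 + v**2. Cubic part: u**3 - 2*u*v**2.
The quadratic part v**2 - u**2 = (v − u)(v + u) splits into two distinct linear factors, so there are two distinct tangent lines y − 0 = ±(x − -2) — this is a node (ordinary double point).
Classification: node.


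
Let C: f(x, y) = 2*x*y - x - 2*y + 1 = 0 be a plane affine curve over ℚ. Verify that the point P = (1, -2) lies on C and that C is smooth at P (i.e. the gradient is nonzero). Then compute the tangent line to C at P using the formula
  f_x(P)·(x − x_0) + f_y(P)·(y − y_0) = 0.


Tangent line at P: 5 - 5*x = 0.

Step 1: f(1, -2) = 0, so P lies on C.
Step 2: partial derivatives
  f_x(x, y) = 2*y - 1, f_y(x, y) = 2*x - 2.
  f_x(P) = -5, f_y(P) = 0 (gradient nonzero, so P is smooth).
Step 3: tangent line at P: -5·(x − 1) + 0·(y − -2) = 0.
Expanding: 5 - 5*x = 0.


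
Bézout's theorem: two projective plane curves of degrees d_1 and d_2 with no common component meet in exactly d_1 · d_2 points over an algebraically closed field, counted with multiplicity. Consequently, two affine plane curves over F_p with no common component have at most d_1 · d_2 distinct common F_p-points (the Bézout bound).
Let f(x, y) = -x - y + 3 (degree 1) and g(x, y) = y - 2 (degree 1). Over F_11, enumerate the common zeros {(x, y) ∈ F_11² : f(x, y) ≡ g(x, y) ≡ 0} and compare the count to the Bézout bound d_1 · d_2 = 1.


Common zeros: {(1, 2)}; count = 1; Bézout bound = 1.

deg(f) = 1, deg(g) = 1, so Bézout bound = 1.
Scan x ∈ F_11. For each x, list the y ∈ F_11 with f(x, y) ≡ 0 and those with g(x, y) ≡ 0 (mod 11); the common zeros in that column are the intersection.
  x = 0: f ≡ 0 at y ∈ {3}; g ≡ 0 at y ∈ {2}; common: ∅.
  x = 1: f ≡ 0 at y ∈ {2}; g ≡ 0 at y ∈ {2}; common: {2}.
  x = 2: f ≡ 0 at y ∈ {1}; g ≡ 0 at y ∈ {2}; common: ∅.
  x = 3: f ≡ 0 at y ∈ {0}; g ≡ 0 at y ∈ {2}; common: ∅.
  x = 4: f ≡ 0 at y ∈ {10}; g ≡ 0 at y ∈ {2}; common: ∅.
  x = 5: f ≡ 0 at y ∈ {9}; g ≡ 0 at y ∈ {2}; common: ∅.
  x = 6: f ≡ 0 at y ∈ {8}; g ≡ 0 at y ∈ {2}; common: ∅.
  x = 7: f ≡ 0 at y ∈ {7}; g ≡ 0 at y ∈ {2}; common: ∅.
  x = 8: f ≡ 0 at y ∈ {6}; g ≡ 0 at y ∈ {2}; common: ∅.
  x = 9: f ≡ 0 at y ∈ {5}; g ≡ 0 at y ∈ {2}; common: ∅.
  x = 10: f ≡ 0 at y ∈ {4}; g ≡ 0 at y ∈ {2}; common: ∅.
Collecting: common zeros = {(1, 2)}, so the count is 1.
Comparison with the Bézout bound: 1 ≤ 1 = deg(f)·deg(g), as expected for curves with no common component (the bound is attained).


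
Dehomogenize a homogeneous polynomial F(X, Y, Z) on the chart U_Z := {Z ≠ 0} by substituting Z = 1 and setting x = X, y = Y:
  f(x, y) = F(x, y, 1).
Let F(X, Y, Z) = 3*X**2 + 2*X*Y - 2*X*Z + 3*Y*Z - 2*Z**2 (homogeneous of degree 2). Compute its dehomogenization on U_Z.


f(x, y) = 3*x**2 + 2*x*y - 2*x + 3*y - 2

On U_Z we set Z = 1. Each monomial c·X^i·Y^j·Z^k in F becomes c·x^i·y^j·1^k = c·x^i·y^j.
Substituting Z = 1: F(X, Y, 1) = 3*x**2 + 2*x*y - 2*x + 3*y - 2.
Note: deg(f) ≤ deg(F) = 2; strict inequality happens when F is divisible by Z (lost terms).


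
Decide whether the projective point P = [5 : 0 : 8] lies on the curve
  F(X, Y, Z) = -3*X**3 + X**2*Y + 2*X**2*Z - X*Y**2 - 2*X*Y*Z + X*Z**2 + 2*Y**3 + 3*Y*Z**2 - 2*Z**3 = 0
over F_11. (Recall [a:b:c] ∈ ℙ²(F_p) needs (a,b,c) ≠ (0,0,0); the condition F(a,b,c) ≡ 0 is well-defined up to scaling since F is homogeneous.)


F(5,0,8) ≡ 3 (mod 11); P is NOT on the curve.

Evaluate F(5, 0, 8) term-by-term (mod 11).
  -3*X**3 ↦ -3·125·1·1 = -375
  X**2*Y ↦ 1·25·0·1 = 0
  2*X**2*Z ↦ 2·25·1·8 = 400
  -X*Y**2 ↦ -1·5·0·1 = 0
  -2*X*Y*Z ↦ -2·5·0·8 = 0
  X*Z**2 ↦ 1·5·1·64 = 320
  2*Y**3 ↦ 2·1·0·1 = 0
  3*Y*Z**2 ↦ 3·1·0·64 = 0
  -2*Z**3 ↦ -2·1·1·512 = -1024
Sum: F(5, 0, 8) = (-375) + (0) + (400) + (0) + (0) + (320) + (0) + (0) + (-1024) = -679.
Reducing mod 11: -679 ≡ 3 (mod 11).
Since F(a, b, c) ≡ 3 ≠ 0 (mod 11), P does NOT lie on the curve.


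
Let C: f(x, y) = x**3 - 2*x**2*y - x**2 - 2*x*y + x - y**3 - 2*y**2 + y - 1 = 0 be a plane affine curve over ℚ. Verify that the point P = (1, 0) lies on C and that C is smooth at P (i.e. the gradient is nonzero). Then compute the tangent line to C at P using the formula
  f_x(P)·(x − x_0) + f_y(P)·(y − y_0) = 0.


Tangent line at P: 2*x - 3*y - 2 = 0.

Step 1: f(1, 0) = 0, so P lies on C.
Step 2: partial derivatives
  f_x(x, y) = 3*x**2 - 4*x*y - 2*x - 2*y + 1, f_y(x, y) = -2*x**2 - 2*x - 3*y**2 - 4*y + 1.
  f_x(P) = 2, f_y(P) = -3 (gradient nonzero, so P is smooth).
Step 3: tangent line at P: 2·(x − 1) + -3·(y − 0) = 0.
Expanding: 2*x - 3*y - 2 = 0.


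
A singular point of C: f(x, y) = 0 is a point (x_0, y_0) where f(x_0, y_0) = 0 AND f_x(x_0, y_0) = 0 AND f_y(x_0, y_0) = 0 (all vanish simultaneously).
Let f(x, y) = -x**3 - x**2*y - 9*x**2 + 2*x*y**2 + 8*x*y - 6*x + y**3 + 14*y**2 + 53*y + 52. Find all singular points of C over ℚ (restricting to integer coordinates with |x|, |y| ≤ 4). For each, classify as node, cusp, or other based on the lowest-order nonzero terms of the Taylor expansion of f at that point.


Singular points: {(-2, -3)}; classification: cusp.

Compute partial derivatives:
  f_x = -3*x**2 - 2*x*y - 18*x + 2*y**2 + 8*y - 6.
  f_y = -x**2 + 4*x*y + 8*x + 3*y**2 + 28*y + 53.
Scan x_0 ∈ {−4, ..., 4}. For each x_0, f_y(x_0, y) is a polynomial in y; find its integer roots y ∈ {−4, ..., 4}, then test f_x and f at those candidates.
  x = -4: f_y(-4, y) = 3*y**2 + 12*y + 5; no integer root y with |y| ≤ 4.
  x = -3: f_y(-3, y) = 3*y**2 + 16*y + 20; vanishes at y ∈ {-2}. (-3, -2): f_x = 1 ≠ 0.
  x = -2: f_y(-2, y) = 3*y**2 + 20*y + 33; vanishes at y ∈ {-3}. (-2, -3): f_x = 0, f = 0 — SINGULAR.
  x = -1: f_y(-1, y) = 3*y**2 + 24*y + 44; no integer root y with |y| ≤ 4.
  x = 0: f_y(0, y) = 3*y**2 + 28*y + 53; no integer root y with |y| ≤ 4.
  x = 1: f_y(1, y) = 3*y**2 + 32*y + 60; no integer root y with |y| ≤ 4.
  x = 2: f_y(2, y) = 3*y**2 + 36*y + 65; no integer root y with |y| ≤ 4.
  x = 3: f_y(3, y) = 3*y**2 + 40*y + 68; vanishes at y ∈ {-2}. (3, -2): f_x = -83 ≠ 0.
  x = 4: f_y(4, y) = 3*y**2 + 44*y + 69; no integer root y with |y| ≤ 4.
Only singular point on the grid: (-2, -3).
Classify: substitute x = -2 + u, y = -3 + v and expand: f = -u**3 - u**2*v + 2*u*v**2 + v**3 + v**2.
No constant or linear terms (consistent with a singular point). Quadratic part: v**2. Cubic part: -u**3 - u**2*v + 2*u*v**2 + v**3.
The quadratic part v**2 is a perfect square, so there is a single (double) tangent line v = 0, i.e. y = -3. Restricting the cubic part to that line (v = 0) leaves -u**3 ≠ 0, so f is not divisible by v and the branch is v² ≈ u**3 to lowest order — this is a cusp.
Classification: cusp.


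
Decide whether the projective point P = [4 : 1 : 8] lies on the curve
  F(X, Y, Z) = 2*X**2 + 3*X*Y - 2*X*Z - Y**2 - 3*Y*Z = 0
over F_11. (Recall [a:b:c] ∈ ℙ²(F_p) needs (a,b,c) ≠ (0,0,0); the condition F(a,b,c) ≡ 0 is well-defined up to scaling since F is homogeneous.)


F(4,1,8) ≡ 10 (mod 11); P is NOT on the curve.

Evaluate F(4, 1, 8) term-by-term (mod 11).
  2*X**2 ↦ 2·16·1·1 = 32
  3*X*Y ↦ 3·4·1·1 = 12
  -2*X*Z ↦ -2·4·1·8 = -64
  -Y**2 ↦ -1·1·1·1 = -1
  -3*Y*Z ↦ -3·1·1·8 = -24
Sum: F(4, 1, 8) = (32) + (12) + (-64) + (-1) + (-24) = -45.
Reducing mod 11: -45 ≡ 10 (mod 11).
Since F(a, b, c) ≡ 10 ≠ 0 (mod 11), P does NOT lie on the curve.


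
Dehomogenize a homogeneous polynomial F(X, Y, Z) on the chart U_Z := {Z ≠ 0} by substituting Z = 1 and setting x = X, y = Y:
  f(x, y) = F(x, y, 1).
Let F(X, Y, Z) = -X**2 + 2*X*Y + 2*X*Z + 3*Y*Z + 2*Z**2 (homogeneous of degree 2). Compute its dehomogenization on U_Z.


f(x, y) = -x**2 + 2*x*y + 2*x + 3*y + 2

On U_Z we set Z = 1. Each monomial c·X^i·Y^j·Z^k in F becomes c·x^i·y^j·1^k = c·x^i·y^j.
Substituting Z = 1: F(X, Y, 1) = -x**2 + 2*x*y + 2*x + 3*y + 2.
Note: deg(f) ≤ deg(F) = 2; strict inequality happens when F is divisible by Z (lost terms).


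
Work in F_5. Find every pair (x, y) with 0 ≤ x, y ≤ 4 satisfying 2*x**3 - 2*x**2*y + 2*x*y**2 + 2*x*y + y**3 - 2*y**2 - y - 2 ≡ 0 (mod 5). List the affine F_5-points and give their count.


Affine F_5-points: {(1, 0), (1, 1), (1, 4), (2, 2), (2, 4), (3, 2)}; count = 6.

For each of the 25 pairs (x, y) ∈ F_5², evaluate f(x, y) mod 5. Record the zeros.
  x = 0: [0↦3, 1↦1, 2↦1, 3↦4, 4↦1]  zeros at y ∈ ∅
  x = 1: [0↦0, 1↦0, 2↦1, 3↦4, 4↦0]  zeros at y ∈ {0, 1, 4}
  x = 2: [0↦4, 1↦2, 2↦0, 3↦4, 4↦0]  zeros at y ∈ {2, 4}
  x = 3: [0↦2, 1↦4, 2↦0, 3↦1, 4↦3]  zeros at y ∈ {2}
  x = 4: [0↦1, 1↦3, 2↦3, 3↦2, 4↦1]  zeros at y ∈ ∅
Collecting zeros: affine points = {(1, 0), (1, 1), (1, 4), (2, 2), (2, 4), (3, 2)}.
Total count |C(F_5)_aff| = 6.


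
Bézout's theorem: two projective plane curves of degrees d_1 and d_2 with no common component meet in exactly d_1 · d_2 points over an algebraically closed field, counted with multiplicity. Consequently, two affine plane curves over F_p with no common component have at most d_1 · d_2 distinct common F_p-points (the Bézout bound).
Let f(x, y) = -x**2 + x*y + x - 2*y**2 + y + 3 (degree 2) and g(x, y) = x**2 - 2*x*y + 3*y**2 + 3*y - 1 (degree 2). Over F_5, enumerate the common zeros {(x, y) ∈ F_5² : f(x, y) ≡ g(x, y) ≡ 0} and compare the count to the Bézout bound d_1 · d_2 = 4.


Common zeros: ∅; count = 0; Bézout bound = 4.

deg(f) = 2, deg(g) = 2, so Bézout bound = 4.
Scan x ∈ F_5. For each x, list the y ∈ F_5 with f(x, y) ≡ 0 and those with g(x, y) ≡ 0 (mod 5); the common zeros in that column are the intersection.
  x = 0: f ≡ 0 at y ∈ {4}; g ≡ 0 at y ∈ {1, 3}; common: ∅.
  x = 1: f ≡ 0 at y ∈ ∅; g ≡ 0 at y ∈ {0, 3}; common: ∅.
  x = 2: f ≡ 0 at y ∈ ∅; g ≡ 0 at y ∈ {1}; common: ∅.
  x = 3: f ≡ 0 at y ∈ ∅; g ≡ 0 at y ∈ ∅; common: ∅.
  x = 4: f ≡ 0 at y ∈ ∅; g ≡ 0 at y ∈ {0}; common: ∅.
Collecting: common zeros = ∅, so the count is 0.
Comparison with the Bézout bound: 0 ≤ 4 = deg(f)·deg(g), as expected for curves with no common component (the affine F_5-count falls short of the bound because intersections may lie at infinity, over extension fields, or carry multiplicity).


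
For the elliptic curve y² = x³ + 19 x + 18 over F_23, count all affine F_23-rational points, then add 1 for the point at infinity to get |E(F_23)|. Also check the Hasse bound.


Affine points = {(0, 8), (0, 15), (2, 8), (2, 15), (5, 10), (5, 13), (6, 7), (6, 16), (10, 9), (10, 14), (13, 1), (13, 22), (16, 5), (16, 18), (19, 4), (19, 19), (20, 7), (20, 16), (21, 8), (21, 15)}; affine count = 20; |E(F_23)| = 21.

Discriminant check: Δ ∝ 4a³ + 27b² = 4·19³ + 27·18² = 4·6859 + 27·324 ≡ 5 (mod 23). Nonzero ⇒ E is nonsingular.
For each x ∈ F_23, compute rhs = x³ + 19·x + 18 mod 23, then count y ∈ F_23 with y² ≡ rhs.
  x = 0: rhs = 18, matching y values: 8, 15 (2 points).
  x = 1: rhs = 15, matching y values: none (0 points).
  x = 2: rhs = 18, matching y values: 8, 15 (2 points).
  x = 3: rhs = 10, matching y values: none (0 points).
  x = 4: rhs = 20, matching y values: none (0 points).
  x = 5: rhs = 8, matching y values: 10, 13 (2 points).
  x = 6: rhs = 3, matching y values: 7, 16 (2 points).
  x = 7: rhs = 11, matching y values: none (0 points).
  x = 8: rhs = 15, matching y values: none (0 points).
  x = 9: rhs = 21, matching y values: none (0 points).
  x = 10: rhs = 12, matching y values: 9, 14 (2 points).
  x = 11: rhs = 17, matching y values: none (0 points).
  x = 12: rhs = 19, matching y values: none (0 points).
  x = 13: rhs = 1, matching y values: 1, 22 (2 points).
  x = 14: rhs = 15, matching y values: none (0 points).
  x = 15: rhs = 21, matching y values: none (0 points).
  x = 16: rhs = 2, matching y values: 5, 18 (2 points).
  x = 17: rhs = 10, matching y values: none (0 points).
  x = 18: rhs = 5, matching y values: none (0 points).
  x = 19: rhs = 16, matching y values: 4, 19 (2 points).
  x = 20: rhs = 3, matching y values: 7, 16 (2 points).
  x = 21: rhs = 18, matching y values: 8, 15 (2 points).
  x = 22: rhs = 21, matching y values: none (0 points).
Total affine count: 20.
Full point count |E(F_23)| = 20 + 1 = 21.
Hasse bound: |21 − (23+1)| = |-3| = 3 ≤ 2√23 ≈ 9.5917 ✓.


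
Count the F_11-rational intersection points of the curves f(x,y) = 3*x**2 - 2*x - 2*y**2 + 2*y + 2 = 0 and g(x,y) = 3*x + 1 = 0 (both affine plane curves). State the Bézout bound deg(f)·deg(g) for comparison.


Common zeros: ∅; count = 0; Bézout bound = 2.

deg(f) = 2, deg(g) = 1, so Bézout bound = 2.
Scan x ∈ F_11. For each x, list the y ∈ F_11 with f(x, y) ≡ 0 and those with g(x, y) ≡ 0 (mod 11); the common zeros in that column are the intersection.
  x = 0: f ≡ 0 at y ∈ {4, 8}; g ≡ 0 at y ∈ ∅; common: ∅.
  x = 1: f ≡ 0 at y ∈ ∅; g ≡ 0 at y ∈ ∅; common: ∅.
  x = 2: f ≡ 0 at y ∈ ∅; g ≡ 0 at y ∈ ∅; common: ∅.
  x = 3: f ≡ 0 at y ∈ {3, 9}; g ≡ 0 at y ∈ ∅; common: ∅.
  x = 4: f ≡ 0 at y ∈ ∅; g ≡ 0 at y ∈ ∅; common: ∅.
  x = 5: f ≡ 0 at y ∈ {3, 9}; g ≡ 0 at y ∈ ∅; common: ∅.
  x = 6: f ≡ 0 at y ∈ ∅; g ≡ 0 at y ∈ ∅; common: ∅.
  x = 7: f ≡ 0 at y ∈ ∅; g ≡ 0 at y ∈ {0, 1, 2, 3, 4, 5, 6, 7, 8, 9, 10}; common: ∅.
  x = 8: f ≡ 0 at y ∈ {4, 8}; g ≡ 0 at y ∈ ∅; common: ∅.
  x = 9: f ≡ 0 at y ∈ {5, 7}; g ≡ 0 at y ∈ ∅; common: ∅.
  x = 10: f ≡ 0 at y ∈ {5, 7}; g ≡ 0 at y ∈ ∅; common: ∅.
Collecting: common zeros = ∅, so the count is 0.
Comparison with the Bézout bound: 0 ≤ 2 = deg(f)·deg(g), as expected for curves with no common component (the affine F_11-count falls short of the bound because intersections may lie at infinity, over extension fields, or carry multiplicity).
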